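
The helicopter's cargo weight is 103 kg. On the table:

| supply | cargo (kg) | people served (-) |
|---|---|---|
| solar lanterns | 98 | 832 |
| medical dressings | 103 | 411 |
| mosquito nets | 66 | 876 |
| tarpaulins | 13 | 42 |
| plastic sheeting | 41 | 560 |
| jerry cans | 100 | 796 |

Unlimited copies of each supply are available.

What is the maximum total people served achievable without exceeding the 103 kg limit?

1162

The ratio ordering already packs tightly: tarpaulins + 2×plastic sheeting, 95 kg, 1162.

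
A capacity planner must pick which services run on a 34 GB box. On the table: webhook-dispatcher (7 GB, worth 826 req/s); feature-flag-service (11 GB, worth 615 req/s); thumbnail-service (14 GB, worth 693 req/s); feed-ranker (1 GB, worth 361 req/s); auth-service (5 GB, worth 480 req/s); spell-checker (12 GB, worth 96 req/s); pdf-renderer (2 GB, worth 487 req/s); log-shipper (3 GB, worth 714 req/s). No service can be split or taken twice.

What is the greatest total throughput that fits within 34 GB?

3561

Ranking by ratio (throughput/GB): feed-ranker 361.00, pdf-renderer 243.50, log-shipper 238.00.
A density-first pass picks webhook-dispatcher + feature-flag-service + feed-ranker + auth-service + pdf-renderer + log-shipper — 3483 at 29 GB.
Dropping feature-flag-service frees 11 GB; slotting in thumbnail-service (14 GB) lifts the total to 3561 at 32 GB.
Next best is webhook-dispatcher + feature-flag-service + feed-ranker + auth-service + pdf-renderer + log-shipper at 3483 (29 GB) — short by 78.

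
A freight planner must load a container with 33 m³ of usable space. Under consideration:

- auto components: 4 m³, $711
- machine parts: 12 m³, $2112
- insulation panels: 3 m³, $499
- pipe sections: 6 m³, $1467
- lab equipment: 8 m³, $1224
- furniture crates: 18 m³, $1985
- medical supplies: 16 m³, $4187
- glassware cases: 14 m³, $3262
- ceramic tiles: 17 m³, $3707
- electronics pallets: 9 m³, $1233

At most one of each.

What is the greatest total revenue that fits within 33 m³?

Ranking by ratio (revenue/m³): medical supplies 261.69, pipe sections 244.50, glassware cases 233.00.
The ratio heuristic lands on auto components + insulation panels + pipe sections + medical supplies (6864) but leaves 4 m³ idle.
Replace auto components and pipe sections with glassware cases: the trade gains 1084 net, giving 7948 at 33 m³.
Next best is medical supplies + ceramic tiles at 7894 (33 m³) — short by 54.

7948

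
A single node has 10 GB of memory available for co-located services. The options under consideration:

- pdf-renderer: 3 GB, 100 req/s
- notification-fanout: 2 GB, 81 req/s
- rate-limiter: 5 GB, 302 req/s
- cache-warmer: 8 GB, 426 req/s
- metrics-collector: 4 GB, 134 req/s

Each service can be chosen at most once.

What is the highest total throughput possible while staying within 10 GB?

A density-first pass picks pdf-renderer + notification-fanout + rate-limiter — 483 at 10 GB.
The 8 GB tied up in pdf-renderer and rate-limiter is better spent on cache-warmer — total rises to 507 (10 GB).
That's the maximum — no swap from here does better than 507.

507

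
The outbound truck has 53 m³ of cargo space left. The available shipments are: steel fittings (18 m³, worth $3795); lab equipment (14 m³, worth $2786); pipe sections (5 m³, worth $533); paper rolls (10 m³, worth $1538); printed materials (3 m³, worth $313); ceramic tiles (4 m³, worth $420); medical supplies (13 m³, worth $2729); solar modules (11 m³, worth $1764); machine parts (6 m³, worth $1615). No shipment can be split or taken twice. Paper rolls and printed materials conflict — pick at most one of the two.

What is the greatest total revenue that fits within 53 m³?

10925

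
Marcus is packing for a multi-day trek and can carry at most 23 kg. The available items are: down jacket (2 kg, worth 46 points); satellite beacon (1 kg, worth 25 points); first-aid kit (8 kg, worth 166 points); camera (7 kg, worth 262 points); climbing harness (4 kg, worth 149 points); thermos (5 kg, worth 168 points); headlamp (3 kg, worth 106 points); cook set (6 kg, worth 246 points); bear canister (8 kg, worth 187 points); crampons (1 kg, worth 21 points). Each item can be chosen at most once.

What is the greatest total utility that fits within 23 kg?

Taking the top-ratio items first gives down jacket + satellite beacon + camera + climbing harness + headlamp + cook set for 834 (23 kg).
The 5 kg tied up in down jacket and headlamp is better spent on thermos — total rises to 850 (23 kg).
No other feasible combination exceeds 850.

850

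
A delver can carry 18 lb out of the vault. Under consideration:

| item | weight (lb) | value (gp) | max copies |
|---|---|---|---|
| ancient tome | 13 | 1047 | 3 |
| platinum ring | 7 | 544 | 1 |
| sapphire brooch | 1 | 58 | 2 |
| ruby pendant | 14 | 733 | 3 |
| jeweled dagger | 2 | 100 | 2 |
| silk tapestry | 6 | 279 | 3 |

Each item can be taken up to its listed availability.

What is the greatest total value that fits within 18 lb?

1305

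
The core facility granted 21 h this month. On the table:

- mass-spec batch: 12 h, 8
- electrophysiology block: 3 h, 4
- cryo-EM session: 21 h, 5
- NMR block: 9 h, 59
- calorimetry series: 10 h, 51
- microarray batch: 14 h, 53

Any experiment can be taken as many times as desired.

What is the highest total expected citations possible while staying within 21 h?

122

The ratio ordering already packs tightly: electrophysiology block + 2×NMR block, 21 h, 122.
That's the maximum — no swap from here does better than 122.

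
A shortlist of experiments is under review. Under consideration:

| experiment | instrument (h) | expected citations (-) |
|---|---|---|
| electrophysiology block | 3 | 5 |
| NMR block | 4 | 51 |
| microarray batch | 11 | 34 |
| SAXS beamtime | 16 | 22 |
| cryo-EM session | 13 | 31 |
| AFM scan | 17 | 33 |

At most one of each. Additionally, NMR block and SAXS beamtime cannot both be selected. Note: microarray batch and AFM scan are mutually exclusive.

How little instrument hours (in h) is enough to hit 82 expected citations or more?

Minimise h subject to total expected citations ≥ 82.
NMR block + microarray batch reaches 85 using 15 h.
No combination under 15 h hits 82.

15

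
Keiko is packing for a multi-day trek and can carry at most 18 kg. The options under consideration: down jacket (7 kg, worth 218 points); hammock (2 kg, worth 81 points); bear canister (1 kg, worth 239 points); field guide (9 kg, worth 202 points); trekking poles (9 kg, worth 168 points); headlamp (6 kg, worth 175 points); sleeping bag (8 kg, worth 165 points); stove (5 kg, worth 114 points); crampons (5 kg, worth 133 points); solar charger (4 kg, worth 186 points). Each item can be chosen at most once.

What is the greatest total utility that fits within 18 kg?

818

Ranking by ratio (utility/kg): bear canister 239.00, solar charger 46.50, hammock 40.50, down jacket 31.14.
Taking the top-ratio items first gives down jacket + hammock + bear canister + solar charger for 724 (14 kg).
Dropping hammock frees 2 kg; slotting in headlamp (6 kg) lifts the total to 818 at 18 kg.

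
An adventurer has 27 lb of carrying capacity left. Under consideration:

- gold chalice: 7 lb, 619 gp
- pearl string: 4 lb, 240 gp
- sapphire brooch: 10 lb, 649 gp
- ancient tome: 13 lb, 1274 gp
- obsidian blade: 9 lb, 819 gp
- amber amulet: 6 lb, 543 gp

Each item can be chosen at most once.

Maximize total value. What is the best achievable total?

Greedy by ratio would take pearl string + ancient tome + obsidian blade: 26 lb used, total 2333.
Replace pearl string and obsidian blade with gold chalice + amber amulet: the trade gains 103 net, giving 2436 at 26 lb.
Runner-up pearl string + ancient tome + obsidian blade tops out at 2333.

2436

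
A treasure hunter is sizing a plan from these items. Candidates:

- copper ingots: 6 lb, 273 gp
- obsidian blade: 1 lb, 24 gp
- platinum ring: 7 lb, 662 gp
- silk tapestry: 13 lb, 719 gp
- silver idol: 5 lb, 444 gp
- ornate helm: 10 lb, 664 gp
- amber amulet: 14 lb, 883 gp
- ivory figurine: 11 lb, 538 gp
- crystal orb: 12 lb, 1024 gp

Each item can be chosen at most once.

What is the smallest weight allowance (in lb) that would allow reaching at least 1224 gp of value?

Look for the lowest-weight combination reaching 1224.
Taking platinum ring + ornate helm gives 1326 (≥ 1224) for 17 lb.
Any bundle with less than 17 lb falls short of 1224.

17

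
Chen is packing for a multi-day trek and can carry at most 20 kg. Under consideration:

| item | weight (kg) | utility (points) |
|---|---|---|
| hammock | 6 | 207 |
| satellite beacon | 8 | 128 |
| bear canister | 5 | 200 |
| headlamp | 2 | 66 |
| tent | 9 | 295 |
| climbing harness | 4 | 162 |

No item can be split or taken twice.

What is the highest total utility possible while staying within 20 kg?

Ranking by ratio (utility/kg): climbing harness 40.50, bear canister 40.00, hammock 34.50, headlamp 33.00.
Taking the top-ratio items first gives hammock + bear canister + headlamp + climbing harness for 635 (17 kg).
Replace hammock with tent: the trade gains 88 net, giving 723 at 20 kg.

723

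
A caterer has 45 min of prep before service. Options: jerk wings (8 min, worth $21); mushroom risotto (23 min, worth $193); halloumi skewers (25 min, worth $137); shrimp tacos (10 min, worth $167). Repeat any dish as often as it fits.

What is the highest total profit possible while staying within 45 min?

668

The ratio ordering already packs tightly: 4×shrimp tacos, 40 min, 668.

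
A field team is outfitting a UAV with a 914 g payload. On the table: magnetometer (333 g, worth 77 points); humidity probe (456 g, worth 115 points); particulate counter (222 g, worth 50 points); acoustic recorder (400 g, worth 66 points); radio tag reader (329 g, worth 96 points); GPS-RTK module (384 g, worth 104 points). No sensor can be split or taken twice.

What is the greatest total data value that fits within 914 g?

223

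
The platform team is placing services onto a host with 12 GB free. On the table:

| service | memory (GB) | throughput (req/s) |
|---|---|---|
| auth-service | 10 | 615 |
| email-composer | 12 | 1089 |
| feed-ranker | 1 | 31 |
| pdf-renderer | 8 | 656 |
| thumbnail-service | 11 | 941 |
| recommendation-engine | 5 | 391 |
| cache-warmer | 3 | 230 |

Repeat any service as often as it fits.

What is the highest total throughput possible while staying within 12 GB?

1089

Best packing: email-composer — 12 GB, 1089 total.
No other feasible combination exceeds 1089.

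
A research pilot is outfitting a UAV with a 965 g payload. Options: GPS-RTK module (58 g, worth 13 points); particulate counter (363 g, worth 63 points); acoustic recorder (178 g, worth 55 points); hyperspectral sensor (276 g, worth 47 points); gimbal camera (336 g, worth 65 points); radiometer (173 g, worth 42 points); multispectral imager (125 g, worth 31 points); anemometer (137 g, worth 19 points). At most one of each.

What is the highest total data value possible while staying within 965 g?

212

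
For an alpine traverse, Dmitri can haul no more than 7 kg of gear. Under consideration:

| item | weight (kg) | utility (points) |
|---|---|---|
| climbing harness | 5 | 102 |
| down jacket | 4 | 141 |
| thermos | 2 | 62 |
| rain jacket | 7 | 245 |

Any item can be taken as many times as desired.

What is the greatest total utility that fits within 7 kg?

Filling by ratio: down jacket + thermos for 203, with 1 kg left unused.
Dropping down jacket and thermos frees 6 kg; slotting in rain jacket (7 kg) lifts the total to 245 at 7 kg.

245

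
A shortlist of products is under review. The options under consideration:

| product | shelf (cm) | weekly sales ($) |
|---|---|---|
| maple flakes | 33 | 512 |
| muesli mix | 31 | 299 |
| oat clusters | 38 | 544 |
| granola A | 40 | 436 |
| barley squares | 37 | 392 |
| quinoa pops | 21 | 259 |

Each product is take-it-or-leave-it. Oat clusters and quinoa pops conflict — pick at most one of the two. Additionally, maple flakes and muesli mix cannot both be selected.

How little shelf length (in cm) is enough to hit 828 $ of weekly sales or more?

Minimise cm subject to total weekly sales ≥ 828.
Taking muesli mix + oat clusters gives 843 (≥ 828) for 69 cm.
Any bundle with less than 69 cm falls short of 828.

69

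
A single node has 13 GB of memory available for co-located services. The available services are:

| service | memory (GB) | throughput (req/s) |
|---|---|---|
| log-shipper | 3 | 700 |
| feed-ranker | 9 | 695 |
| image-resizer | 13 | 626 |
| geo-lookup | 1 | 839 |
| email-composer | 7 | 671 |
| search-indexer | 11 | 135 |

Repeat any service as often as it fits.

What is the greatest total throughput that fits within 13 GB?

Taking 13×geo-lookup: 13 GB used, 10907 in throughput.
That's the maximum — no swap from here does better than 10907.

10907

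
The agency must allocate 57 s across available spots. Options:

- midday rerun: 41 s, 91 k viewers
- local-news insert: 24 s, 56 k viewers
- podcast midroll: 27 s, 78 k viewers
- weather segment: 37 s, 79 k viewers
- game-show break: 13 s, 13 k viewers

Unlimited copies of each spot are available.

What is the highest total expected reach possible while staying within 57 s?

The ratio ordering already packs tightly: 2×podcast midroll, 54 s, 156.
No other feasible combination exceeds 156.

156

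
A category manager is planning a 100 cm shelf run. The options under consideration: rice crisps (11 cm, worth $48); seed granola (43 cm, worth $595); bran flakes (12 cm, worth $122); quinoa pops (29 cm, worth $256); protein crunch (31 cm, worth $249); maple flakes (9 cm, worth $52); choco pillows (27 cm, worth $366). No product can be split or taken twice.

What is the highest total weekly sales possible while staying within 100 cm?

1217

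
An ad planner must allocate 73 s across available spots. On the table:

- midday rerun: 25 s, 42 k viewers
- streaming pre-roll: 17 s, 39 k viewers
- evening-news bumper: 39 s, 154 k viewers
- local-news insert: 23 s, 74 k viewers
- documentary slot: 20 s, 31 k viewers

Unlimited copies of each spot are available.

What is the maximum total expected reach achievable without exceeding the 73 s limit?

232

Density check — evening-news bumper 3.95, local-news insert 3.22, streaming pre-roll 2.29 are the best per s.
Filling by ratio: evening-news bumper + local-news insert for 228, with 11 s left unused.
The 23 s tied up in local-news insert is better spent on 2×streaming pre-roll — total rises to 232 (73 s).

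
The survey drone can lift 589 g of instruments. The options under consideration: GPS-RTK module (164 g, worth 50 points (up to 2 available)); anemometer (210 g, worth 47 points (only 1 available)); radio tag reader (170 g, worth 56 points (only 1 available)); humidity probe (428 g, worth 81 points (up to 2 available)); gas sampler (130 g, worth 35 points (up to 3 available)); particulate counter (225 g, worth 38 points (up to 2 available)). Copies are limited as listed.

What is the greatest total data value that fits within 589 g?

170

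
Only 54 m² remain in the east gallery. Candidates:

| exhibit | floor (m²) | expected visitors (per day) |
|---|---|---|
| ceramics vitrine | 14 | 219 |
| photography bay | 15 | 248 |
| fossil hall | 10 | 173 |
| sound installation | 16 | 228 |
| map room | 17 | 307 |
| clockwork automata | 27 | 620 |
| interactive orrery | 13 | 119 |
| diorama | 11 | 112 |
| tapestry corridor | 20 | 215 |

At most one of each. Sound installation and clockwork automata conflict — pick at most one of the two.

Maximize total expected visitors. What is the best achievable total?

Ranking by ratio (expected visitors/m²): clockwork automata 22.96, map room 18.06, fossil hall 17.30.
Fossil hall + map room + clockwork automata uses 54 of the 54 m² and totals 1100.

1100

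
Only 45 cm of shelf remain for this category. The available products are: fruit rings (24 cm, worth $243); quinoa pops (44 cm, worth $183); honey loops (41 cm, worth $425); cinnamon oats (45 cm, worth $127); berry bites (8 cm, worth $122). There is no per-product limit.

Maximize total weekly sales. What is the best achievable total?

610

The ratio ordering already packs tightly: 5×berry bites, 40 cm, 610.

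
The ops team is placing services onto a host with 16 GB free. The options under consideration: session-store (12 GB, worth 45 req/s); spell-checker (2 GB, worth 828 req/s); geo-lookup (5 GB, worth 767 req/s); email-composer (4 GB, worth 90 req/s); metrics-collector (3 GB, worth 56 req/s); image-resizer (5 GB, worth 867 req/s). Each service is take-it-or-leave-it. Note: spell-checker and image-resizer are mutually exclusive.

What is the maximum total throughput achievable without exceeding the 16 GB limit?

1741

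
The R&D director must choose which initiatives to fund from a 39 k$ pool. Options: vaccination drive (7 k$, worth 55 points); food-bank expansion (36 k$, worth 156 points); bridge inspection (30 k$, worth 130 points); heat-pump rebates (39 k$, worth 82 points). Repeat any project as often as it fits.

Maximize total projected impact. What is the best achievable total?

Taking 5×vaccination drive: 35 k$ used, 275 in projected impact.
Nothing else within 39 k$ beats 275.

275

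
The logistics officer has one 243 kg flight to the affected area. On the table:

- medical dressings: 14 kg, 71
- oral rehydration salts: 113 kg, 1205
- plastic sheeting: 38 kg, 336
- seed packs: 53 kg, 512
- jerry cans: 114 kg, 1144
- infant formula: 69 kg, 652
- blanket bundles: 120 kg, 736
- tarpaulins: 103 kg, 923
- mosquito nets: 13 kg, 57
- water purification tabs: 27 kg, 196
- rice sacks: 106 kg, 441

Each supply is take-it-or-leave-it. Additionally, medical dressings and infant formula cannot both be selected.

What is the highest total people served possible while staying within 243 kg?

Ranking by ratio (people served/kg): oral rehydration salts 10.66, jerry cans 10.04, seed packs 9.66, infant formula 9.45.
The ratio ordering already packs tightly: medical dressings + oral rehydration salts + jerry cans, 241 kg, 2420.

2420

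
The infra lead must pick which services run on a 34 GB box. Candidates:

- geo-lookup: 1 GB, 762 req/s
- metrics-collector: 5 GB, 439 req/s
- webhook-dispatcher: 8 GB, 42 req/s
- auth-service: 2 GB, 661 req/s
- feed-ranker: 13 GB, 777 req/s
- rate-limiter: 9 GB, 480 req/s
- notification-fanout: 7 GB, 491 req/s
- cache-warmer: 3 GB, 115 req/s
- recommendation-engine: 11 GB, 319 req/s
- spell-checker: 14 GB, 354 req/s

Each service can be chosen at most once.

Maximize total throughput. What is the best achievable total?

Taking geo-lookup + metrics-collector + auth-service + feed-ranker + notification-fanout + cache-warmer: 31 GB used, 3245 in throughput.
Next best is geo-lookup + metrics-collector + auth-service + feed-ranker + rate-limiter + cache-warmer at 3234 (33 GB) — short by 11.

3245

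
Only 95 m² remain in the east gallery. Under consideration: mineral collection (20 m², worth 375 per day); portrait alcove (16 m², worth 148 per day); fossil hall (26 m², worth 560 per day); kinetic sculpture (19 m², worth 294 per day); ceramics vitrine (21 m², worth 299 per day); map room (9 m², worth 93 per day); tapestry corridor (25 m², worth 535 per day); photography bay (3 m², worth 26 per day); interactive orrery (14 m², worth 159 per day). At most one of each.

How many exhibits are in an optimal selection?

5

The maximum expected visitors within 95 m² is 1795.
mineral collection + fossil hall + ceramics vitrine + tapestry corridor + photography bay hits 1795 at 95 m².
Every optimal selection uses 5 exhibits.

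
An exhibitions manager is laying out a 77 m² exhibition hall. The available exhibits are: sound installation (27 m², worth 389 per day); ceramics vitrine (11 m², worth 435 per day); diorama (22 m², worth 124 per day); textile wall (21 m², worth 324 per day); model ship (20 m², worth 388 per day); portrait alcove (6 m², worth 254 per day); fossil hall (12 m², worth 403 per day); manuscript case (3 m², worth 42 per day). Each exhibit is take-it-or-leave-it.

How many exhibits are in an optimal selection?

5

The maximum expected visitors within 77 m² is 1869.
sound installation + ceramics vitrine + model ship + portrait alcove + fossil hall hits 1869 at 76 m².
All optima have 5 exhibits.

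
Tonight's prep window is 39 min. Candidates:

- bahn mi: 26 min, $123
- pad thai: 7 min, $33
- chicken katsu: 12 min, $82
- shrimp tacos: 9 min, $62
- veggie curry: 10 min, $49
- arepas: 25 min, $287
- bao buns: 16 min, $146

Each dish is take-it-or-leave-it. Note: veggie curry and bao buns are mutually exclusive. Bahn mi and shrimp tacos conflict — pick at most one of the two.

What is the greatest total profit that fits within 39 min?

Density check — arepas 11.48, bao buns 9.12, shrimp tacos 6.89, chicken katsu 6.83 are the best per min.
Greedy by ratio would take shrimp tacos + arepas: 34 min used, total 349.
The 9 min tied up in shrimp tacos is better spent on chicken katsu — total rises to 369 (37 min).
Nothing else feasible within 39 min beats 369.

369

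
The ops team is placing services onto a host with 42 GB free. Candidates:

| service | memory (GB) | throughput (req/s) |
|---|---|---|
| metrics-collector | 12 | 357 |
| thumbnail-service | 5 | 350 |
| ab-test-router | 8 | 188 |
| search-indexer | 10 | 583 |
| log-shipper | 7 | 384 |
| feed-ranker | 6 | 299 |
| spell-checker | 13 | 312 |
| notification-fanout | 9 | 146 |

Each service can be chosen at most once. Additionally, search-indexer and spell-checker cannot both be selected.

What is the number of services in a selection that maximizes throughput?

Best achievable throughput is 1973.
For example metrics-collector + thumbnail-service + search-indexer + log-shipper + feed-ranker achieves it, using 40 GB.
Every optimal selection uses 5 services.

5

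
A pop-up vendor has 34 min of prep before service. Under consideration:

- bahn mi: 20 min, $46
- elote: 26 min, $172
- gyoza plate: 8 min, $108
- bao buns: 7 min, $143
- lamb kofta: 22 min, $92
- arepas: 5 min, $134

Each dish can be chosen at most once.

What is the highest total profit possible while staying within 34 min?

385

Gyoza plate + bao buns + arepas uses 20 of the 34 min and totals 385.
No other feasible combination exceeds 385.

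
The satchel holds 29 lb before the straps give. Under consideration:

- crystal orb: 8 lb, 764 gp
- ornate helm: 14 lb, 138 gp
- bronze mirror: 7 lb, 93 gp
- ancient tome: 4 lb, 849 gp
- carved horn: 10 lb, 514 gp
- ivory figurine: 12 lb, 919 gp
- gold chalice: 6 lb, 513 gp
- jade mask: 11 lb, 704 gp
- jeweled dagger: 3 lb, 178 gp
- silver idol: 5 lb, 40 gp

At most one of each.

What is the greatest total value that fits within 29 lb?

Ranking by ratio (value/lb): ancient tome 212.25, crystal orb 95.50, gold chalice 85.50.
Best packing: crystal orb + ancient tome + gold chalice + jade mask — 29 lb, 2830 total.
Runner-up crystal orb + ancient tome + ivory figurine + jeweled dagger tops out at 2710.

2830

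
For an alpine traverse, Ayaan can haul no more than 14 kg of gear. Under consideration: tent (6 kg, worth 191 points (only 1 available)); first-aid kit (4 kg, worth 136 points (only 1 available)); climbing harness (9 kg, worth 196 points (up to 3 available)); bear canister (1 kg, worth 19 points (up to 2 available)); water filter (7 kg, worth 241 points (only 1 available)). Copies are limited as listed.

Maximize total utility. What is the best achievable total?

451

Filling by ratio: first-aid kit + 2×bear canister + water filter for 415, with 1 kg left unused.
Dropping first-aid kit and bear canister frees 5 kg; slotting in tent (6 kg) lifts the total to 451 at 14 kg.
Every other selection either busts 14 kg or exceeds an availability limit or fails to beat 451.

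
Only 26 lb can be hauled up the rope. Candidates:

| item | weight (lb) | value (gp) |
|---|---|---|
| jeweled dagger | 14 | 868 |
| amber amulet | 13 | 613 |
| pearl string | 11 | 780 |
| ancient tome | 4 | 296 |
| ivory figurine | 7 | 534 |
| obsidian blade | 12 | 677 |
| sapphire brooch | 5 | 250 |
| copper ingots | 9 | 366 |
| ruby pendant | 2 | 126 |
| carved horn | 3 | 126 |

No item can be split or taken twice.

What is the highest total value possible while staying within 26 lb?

1736

By value per lb: ivory figurine 76.29, ancient tome 74.00, pearl string 70.91 lead.
Pearl string + ancient tome + ivory figurine + ruby pendant uses 24 of the 26 lb and totals 1736.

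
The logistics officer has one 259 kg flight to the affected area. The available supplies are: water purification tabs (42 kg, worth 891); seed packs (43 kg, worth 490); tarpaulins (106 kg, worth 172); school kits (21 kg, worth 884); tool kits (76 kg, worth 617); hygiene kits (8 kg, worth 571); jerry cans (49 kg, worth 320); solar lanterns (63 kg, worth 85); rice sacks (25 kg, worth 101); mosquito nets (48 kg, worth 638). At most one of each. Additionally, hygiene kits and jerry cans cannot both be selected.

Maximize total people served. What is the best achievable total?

4091

Ranking by ratio (people served/kg): hygiene kits 71.38, school kits 42.10, water purification tabs 21.21.
The ratio ordering already packs tightly: water purification tabs + seed packs + school kits + tool kits + hygiene kits + mosquito nets, 238 kg, 4091.
Nothing else feasible within 259 kg beats 4091.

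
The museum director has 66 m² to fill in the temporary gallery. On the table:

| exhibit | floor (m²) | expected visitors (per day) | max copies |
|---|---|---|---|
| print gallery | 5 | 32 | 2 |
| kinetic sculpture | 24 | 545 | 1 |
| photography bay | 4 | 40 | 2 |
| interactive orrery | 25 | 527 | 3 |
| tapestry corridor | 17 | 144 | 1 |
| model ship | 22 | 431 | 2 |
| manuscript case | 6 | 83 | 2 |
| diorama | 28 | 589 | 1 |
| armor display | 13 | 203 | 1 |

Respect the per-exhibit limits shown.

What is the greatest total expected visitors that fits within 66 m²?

1337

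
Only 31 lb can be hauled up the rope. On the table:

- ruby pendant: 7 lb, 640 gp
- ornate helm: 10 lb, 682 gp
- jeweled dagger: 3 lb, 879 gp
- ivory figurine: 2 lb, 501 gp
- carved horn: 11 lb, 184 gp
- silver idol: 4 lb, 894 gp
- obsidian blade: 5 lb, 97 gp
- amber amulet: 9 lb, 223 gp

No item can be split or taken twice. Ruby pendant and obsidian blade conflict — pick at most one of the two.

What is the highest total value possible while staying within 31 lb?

3596

By value per lb: jeweled dagger 293.00, ivory figurine 250.50, silver idol 223.50 lead.
Ruby pendant + ornate helm + jeweled dagger + ivory figurine + silver idol uses 26 of the 31 lb and totals 3596.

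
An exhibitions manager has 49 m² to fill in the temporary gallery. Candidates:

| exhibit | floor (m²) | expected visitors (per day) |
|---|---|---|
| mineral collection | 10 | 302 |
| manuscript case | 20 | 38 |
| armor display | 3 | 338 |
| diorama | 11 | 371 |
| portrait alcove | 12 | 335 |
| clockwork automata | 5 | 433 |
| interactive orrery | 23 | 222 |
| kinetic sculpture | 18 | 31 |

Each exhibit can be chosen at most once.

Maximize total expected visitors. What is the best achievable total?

Ranking by ratio (expected visitors/m²): armor display 112.67, clockwork automata 86.60, diorama 33.73.
Best packing: mineral collection + armor display + diorama + portrait alcove + clockwork automata — 41 m², 1779 total.
That's the maximum — no swap from here does better than 1779.

1779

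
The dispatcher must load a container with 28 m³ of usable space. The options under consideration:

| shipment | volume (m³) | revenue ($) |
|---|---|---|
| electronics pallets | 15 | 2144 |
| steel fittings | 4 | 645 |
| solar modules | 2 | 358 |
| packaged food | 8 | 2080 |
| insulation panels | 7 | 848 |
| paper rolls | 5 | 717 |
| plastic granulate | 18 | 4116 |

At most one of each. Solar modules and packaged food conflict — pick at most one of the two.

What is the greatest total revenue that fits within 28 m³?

6196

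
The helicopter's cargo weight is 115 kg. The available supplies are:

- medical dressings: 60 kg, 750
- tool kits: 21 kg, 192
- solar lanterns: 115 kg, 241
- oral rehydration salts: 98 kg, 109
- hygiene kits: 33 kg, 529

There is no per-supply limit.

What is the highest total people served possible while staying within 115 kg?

3×hygiene kits uses 99 of the 115 kg and totals 1587.
The spare 16 kg is too small for any remaining supply, and no exchange beats 1587.

1587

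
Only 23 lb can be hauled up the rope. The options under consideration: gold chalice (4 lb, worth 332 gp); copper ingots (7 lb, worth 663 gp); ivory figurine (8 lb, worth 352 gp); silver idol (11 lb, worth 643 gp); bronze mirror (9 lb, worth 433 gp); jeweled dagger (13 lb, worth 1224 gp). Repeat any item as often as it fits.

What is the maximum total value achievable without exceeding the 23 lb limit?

1991

Filling by ratio: 3×copper ingots for 1989, with 2 lb left unused.
Dropping 2×copper ingots frees 14 lb; slotting in 4×gold chalice (16 lb) lifts the total to 1991 at 23 lb.
That's the maximum — no swap from here does better than 1991.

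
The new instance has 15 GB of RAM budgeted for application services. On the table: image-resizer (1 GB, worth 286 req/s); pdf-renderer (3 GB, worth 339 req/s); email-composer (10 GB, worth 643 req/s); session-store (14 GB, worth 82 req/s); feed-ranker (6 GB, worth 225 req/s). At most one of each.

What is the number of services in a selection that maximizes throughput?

The maximum throughput within 15 GB is 1268.
One optimal bundle: image-resizer + pdf-renderer + email-composer (14 GB).
Any selection reaching 1268 contains exactly 3 services.

3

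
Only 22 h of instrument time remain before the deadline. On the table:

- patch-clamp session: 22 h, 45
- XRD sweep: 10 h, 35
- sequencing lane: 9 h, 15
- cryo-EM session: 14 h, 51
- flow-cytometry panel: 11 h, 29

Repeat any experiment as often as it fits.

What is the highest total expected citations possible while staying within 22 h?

Greedy by ratio would take cryo-EM session: 14 h used, total 51.
Dropping cryo-EM session frees 14 h; slotting in 2×XRD sweep (20 h) lifts the total to 70 at 20 h.
That's the maximum — no swap from here does better than 70.

70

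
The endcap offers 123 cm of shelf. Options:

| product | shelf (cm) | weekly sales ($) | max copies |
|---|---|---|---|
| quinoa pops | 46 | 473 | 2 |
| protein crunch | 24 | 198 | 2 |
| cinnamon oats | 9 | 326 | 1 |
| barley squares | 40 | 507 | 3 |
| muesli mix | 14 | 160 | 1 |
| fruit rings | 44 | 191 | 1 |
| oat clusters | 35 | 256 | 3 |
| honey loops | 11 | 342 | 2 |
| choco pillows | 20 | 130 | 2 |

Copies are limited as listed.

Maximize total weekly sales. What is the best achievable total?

Cinnamon oats + 2×barley squares + 2×honey loops uses 111 of the 123 cm and totals 2024.
No other feasible combination exceeds 2024.

2024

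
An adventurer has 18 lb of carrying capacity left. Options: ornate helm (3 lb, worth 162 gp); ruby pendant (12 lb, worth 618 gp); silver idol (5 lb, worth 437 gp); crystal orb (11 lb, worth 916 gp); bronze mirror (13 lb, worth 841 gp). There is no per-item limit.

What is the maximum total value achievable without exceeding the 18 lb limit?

1473

Ranking by ratio (value/lb): silver idol 87.40, crystal orb 83.27, bronze mirror 64.69.
Ornate helm + 3×silver idol uses 18 of the 18 lb and totals 1473.
Every other selection either busts 18 lb or fails to beat 1473.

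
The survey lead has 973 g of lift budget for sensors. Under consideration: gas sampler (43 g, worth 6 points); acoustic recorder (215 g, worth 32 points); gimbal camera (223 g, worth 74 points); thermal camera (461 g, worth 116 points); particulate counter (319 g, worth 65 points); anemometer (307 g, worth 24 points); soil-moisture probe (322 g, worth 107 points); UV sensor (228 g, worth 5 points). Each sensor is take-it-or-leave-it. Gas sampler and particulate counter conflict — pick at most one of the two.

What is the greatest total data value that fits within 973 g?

246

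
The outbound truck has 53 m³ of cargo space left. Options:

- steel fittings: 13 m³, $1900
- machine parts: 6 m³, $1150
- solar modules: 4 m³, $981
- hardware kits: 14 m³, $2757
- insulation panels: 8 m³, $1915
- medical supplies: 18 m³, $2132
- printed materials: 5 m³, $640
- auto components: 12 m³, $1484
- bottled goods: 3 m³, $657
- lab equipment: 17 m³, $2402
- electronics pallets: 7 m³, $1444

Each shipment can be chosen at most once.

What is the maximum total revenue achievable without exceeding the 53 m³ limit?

The ratio heuristic lands on machine parts + solar modules + hardware kits + insulation panels + printed materials + bottled goods + electronics pallets (9544) but leaves 6 m³ idle.
The 11 m³ tied up in machine parts and printed materials is better spent on lab equipment — total rises to 10156 (53 m³).
An exhaustive check of the 2048 subsets confirms 10156.

10156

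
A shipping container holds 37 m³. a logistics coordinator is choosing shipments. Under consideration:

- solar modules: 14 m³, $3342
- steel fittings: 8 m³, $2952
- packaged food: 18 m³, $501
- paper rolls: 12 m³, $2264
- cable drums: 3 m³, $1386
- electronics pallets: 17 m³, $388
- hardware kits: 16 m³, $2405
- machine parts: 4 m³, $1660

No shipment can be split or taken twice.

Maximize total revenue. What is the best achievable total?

Ranking by ratio (revenue/m³): cable drums 462.00, machine parts 415.00, steel fittings 369.00.
A density-first pass picks solar modules + steel fittings + cable drums + machine parts — 9340 at 29 m³.
The 4 m³ tied up in machine parts is better spent on paper rolls — total rises to 9944 (37 m³).
An exhaustive check of the 256 subsets confirms 9944.

9944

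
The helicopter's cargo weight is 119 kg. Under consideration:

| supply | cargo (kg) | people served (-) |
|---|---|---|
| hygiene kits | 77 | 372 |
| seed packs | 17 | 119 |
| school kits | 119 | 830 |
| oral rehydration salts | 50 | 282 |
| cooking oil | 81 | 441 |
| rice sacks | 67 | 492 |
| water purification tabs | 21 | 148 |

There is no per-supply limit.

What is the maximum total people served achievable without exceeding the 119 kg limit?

849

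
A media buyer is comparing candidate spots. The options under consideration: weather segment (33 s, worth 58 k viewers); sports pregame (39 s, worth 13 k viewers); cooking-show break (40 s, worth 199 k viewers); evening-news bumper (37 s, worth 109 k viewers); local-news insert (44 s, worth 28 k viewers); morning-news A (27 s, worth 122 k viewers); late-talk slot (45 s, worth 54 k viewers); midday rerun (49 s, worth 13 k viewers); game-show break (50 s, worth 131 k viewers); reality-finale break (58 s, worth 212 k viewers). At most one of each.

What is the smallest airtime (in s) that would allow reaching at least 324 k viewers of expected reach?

85

Look for the lowest-airtime combination reaching 324.
morning-news A + reality-finale break: 334 expected reach at 85 s.
No combination under 85 s hits 324.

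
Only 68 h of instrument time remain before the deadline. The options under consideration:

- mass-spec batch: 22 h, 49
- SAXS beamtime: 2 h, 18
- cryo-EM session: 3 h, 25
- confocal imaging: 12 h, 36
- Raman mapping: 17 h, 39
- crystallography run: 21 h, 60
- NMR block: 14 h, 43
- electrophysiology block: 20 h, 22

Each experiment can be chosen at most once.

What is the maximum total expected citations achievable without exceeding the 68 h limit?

Greedy by ratio would take SAXS beamtime + cryo-EM session + confocal imaging + crystallography run + NMR block: 52 h used, total 182.
The 2 h tied up in SAXS beamtime is better spent on Raman mapping — total rises to 203 (67 h).

203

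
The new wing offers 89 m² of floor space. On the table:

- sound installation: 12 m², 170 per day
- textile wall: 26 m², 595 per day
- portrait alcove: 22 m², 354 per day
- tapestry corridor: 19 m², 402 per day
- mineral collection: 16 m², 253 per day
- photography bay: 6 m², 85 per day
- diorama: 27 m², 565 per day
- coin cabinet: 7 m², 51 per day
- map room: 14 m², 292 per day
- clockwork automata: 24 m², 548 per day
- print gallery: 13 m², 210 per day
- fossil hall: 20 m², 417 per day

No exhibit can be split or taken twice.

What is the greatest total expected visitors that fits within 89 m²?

1962

Ranking by ratio (expected visitors/m²): textile wall 22.88, clockwork automata 22.83, tapestry corridor 21.16, diorama 20.93.
Greedy by ratio would take textile wall + tapestry corridor + photography bay + map room + clockwork automata: 89 m² used, total 1922.
Dropping photography bay and map room frees 20 m²; slotting in fossil hall (20 m²) lifts the total to 1962 at 89 m².
No other feasible combination exceeds 1962.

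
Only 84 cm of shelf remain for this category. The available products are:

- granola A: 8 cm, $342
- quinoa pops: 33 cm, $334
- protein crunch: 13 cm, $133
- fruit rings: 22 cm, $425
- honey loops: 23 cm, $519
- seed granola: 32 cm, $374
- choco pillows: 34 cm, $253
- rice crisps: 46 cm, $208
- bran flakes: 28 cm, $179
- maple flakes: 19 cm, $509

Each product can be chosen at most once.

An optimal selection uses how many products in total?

4

Best achievable weekly sales is 1795.
For example granola A + fruit rings + honey loops + maple flakes achieves it, using 72 cm.
Any selection reaching 1795 contains exactly 4 products.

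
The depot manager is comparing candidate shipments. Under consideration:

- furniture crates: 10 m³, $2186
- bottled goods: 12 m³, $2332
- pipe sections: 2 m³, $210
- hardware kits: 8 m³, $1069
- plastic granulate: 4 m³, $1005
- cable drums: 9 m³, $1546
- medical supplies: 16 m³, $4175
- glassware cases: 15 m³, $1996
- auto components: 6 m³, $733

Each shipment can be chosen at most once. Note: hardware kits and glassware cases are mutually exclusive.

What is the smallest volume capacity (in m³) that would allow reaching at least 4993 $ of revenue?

20

Minimise m³ subject to total revenue ≥ 4993.
plastic granulate + medical supplies reaches 5180 using 20 m³.
Below 20 m³ the best achievable stays under 4993.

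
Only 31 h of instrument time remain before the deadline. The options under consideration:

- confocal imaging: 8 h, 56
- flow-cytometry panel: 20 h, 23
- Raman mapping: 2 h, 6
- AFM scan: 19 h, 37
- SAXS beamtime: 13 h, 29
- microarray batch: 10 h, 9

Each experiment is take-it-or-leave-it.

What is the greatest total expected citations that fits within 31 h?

99

Ranking by ratio (expected citations/h): confocal imaging 7.00, Raman mapping 3.00, SAXS beamtime 2.23, AFM scan 1.95.
The ratio heuristic lands on confocal imaging + Raman mapping + SAXS beamtime (91) but leaves 8 h idle.
Dropping SAXS beamtime frees 13 h; slotting in AFM scan (19 h) lifts the total to 99 at 29 h.
No other feasible combination exceeds 99.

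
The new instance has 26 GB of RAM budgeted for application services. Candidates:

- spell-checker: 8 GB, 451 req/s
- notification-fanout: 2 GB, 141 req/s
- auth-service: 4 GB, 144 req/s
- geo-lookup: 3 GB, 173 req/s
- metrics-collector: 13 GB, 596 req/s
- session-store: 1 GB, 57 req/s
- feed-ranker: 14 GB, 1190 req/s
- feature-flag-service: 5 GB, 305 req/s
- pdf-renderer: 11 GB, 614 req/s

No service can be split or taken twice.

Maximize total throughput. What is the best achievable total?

1871

Filling by ratio: notification-fanout + geo-lookup + session-store + feed-ranker + feature-flag-service for 1866, with 1 GB left unused.
Replace notification-fanout and feature-flag-service with spell-checker: the trade gains 5 net, giving 1871 at 26 GB.
Runner-up notification-fanout + geo-lookup + session-store + feed-ranker + feature-flag-service tops out at 1866.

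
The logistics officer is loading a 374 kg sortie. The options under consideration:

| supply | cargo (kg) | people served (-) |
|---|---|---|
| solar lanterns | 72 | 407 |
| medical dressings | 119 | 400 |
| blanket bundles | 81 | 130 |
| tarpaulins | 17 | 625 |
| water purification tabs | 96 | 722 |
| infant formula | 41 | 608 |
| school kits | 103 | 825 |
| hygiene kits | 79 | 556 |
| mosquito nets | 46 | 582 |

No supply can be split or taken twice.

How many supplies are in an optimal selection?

6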